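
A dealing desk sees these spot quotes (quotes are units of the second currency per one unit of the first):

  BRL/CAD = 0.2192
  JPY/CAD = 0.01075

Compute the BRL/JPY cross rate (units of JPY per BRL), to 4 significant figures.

BRL/JPY = 20.39

1 BRL × 0.2192 = 0.2192 CAD
0.2192 CAD ÷ 0.01075 = 20.3907 JPY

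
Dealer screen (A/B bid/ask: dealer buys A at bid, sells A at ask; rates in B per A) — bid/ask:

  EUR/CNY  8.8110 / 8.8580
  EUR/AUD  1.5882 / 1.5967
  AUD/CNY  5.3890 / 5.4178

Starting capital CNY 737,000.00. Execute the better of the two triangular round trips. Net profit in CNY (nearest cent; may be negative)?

Best loop CNY → AUD → EUR → CNY:
CNY 737,000.00 ÷ 5.4178 (buy AUD at ask) = AUD 136,033.08
AUD 136,033.08 ÷ 1.5967 (buy EUR at ask) = EUR 85,196.39
EUR 85,196.39 × 8.8110 (sell EUR at bid) = CNY 750,665.39

Net profit: CNY 13,665.39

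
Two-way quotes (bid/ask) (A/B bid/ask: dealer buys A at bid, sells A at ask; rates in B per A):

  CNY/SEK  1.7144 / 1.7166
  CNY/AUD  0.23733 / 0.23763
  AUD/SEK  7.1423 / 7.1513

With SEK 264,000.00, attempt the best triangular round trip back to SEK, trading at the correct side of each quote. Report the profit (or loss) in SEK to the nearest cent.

Best loop SEK → AUD → CNY → SEK:
SEK 264,000.00 ÷ 7.1513 (buy AUD at ask) = AUD 36,916.36
AUD 36,916.36 ÷ 0.23763 (buy CNY at ask) = CNY 155,352.29
CNY 155,352.29 × 1.7144 (sell CNY at bid) = SEK 266,335.97

Net profit: SEK 2,335.97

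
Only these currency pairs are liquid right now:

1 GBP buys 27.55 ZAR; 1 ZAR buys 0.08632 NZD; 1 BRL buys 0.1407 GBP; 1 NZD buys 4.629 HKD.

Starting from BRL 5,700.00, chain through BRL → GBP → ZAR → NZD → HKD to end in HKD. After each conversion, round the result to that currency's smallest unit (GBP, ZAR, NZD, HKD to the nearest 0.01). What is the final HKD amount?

BRL 5,700.00 × 0.1407 = GBP 801.99
GBP 801.99 × 27.55 = ZAR 22,094.82
ZAR 22,094.82 × 0.08632 = NZD 1,907.22
NZD 1,907.22 × 4.629 = HKD 8,828.52

HKD 8,828.52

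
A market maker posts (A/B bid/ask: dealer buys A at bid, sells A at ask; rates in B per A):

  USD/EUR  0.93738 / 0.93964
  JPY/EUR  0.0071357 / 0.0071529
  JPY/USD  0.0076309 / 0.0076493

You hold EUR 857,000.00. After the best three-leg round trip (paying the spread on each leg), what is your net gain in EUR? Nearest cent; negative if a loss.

Best loop EUR → JPY → USD → EUR:
EUR 857,000.00 ÷ 0.0071529 (buy JPY at ask) = JPY 119,811,545
JPY 119,811,545 × 0.0076309 (sell JPY at bid) = USD 914,269.92
USD 914,269.92 × 0.93738 (sell USD at bid) = EUR 857,018.34

Net profit: EUR 18.34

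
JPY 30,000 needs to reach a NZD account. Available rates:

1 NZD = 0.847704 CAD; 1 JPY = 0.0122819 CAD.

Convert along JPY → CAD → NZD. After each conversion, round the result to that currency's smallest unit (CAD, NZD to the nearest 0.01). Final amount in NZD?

JPY 30,000 × 0.0122819 = CAD 368.46
CAD 368.46 ÷ 0.847704 = NZD 434.66

NZD 434.66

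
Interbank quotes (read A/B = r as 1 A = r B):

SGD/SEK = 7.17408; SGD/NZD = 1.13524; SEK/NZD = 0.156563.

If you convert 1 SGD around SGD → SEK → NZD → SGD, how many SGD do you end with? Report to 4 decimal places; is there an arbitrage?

0.9894 (arbitrage exists)

Around SGD → SEK → NZD → SGD: 1 × 7.17408 × 0.156563 ÷ 1.13524 = 0.989390
Product < 1; profitable direction is SGD → NZD → SEK → SGD.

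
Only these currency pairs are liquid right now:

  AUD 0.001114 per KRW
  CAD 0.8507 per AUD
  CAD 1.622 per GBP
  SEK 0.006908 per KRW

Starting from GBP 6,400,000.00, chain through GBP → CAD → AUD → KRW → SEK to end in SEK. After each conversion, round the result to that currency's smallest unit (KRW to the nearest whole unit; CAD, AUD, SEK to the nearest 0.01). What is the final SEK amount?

SEK 75,669,615.86

GBP 6,400,000.00 × 1.622 = CAD 10,380,800.00
CAD 10,380,800.00 ÷ 0.8507 = AUD 12,202,656.64
AUD 12,202,656.64 ÷ 0.001114 = KRW 10,953,910,808
KRW 10,953,910,808 × 0.006908 = SEK 75,669,615.86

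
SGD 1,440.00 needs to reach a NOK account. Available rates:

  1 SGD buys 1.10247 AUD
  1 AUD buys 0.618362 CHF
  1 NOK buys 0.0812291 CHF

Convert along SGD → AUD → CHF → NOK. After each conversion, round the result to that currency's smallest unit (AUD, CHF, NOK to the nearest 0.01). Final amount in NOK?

SGD 1,440.00 × 1.10247 = AUD 1,587.56
AUD 1,587.56 × 0.618362 = CHF 981.69
CHF 981.69 ÷ 0.0812291 = NOK 12,085.45

NOK 12,085.45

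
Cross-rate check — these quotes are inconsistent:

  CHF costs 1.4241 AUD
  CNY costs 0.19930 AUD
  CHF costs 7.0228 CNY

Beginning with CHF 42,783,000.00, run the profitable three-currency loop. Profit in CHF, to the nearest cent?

Profitable loop is CHF → AUD → CNY → CHF:
CHF 42,783,000.00 × 1.4241 = AUD 60,927,270.30
AUD 60,927,270.30 ÷ 0.19930 = CNY 305,706,323.63
CNY 305,706,323.63 ÷ 7.0228 = CHF 43,530,546.74
Profit = CHF 43,530,546.74 − CHF 42,783,000.00

Profit: CHF 747,546.74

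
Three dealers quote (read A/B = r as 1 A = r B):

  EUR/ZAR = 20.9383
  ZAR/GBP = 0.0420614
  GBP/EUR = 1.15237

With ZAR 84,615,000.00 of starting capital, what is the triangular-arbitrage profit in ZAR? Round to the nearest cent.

Profit: ZAR 1,259,544.08

Profitable loop is ZAR → GBP → EUR → ZAR:
ZAR 84,615,000.00 × 0.0420614 = GBP 3,559,025.36
GBP 3,559,025.36 × 1.15237 = EUR 4,101,314.06
EUR 4,101,314.06 × 20.9383 = ZAR 85,874,544.08
Profit = ZAR 85,874,544.08 − ZAR 84,615,000.00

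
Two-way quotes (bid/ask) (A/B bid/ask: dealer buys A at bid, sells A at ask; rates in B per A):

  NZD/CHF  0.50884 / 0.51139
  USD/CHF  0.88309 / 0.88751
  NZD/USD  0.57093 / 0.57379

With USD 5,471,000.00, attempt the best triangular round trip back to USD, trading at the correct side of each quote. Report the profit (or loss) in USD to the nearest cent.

Best loop USD → NZD → CHF → USD:
USD 5,471,000.00 ÷ 0.57379 (buy NZD at ask) = NZD 9,534,847.24
NZD 9,534,847.24 × 0.50884 (sell NZD at bid) = CHF 4,851,711.67
CHF 4,851,711.67 ÷ 0.88751 (buy USD at ask) = USD 5,466,655.78

Net result: USD -4,344.22 (no profitable arbitrage after spreads)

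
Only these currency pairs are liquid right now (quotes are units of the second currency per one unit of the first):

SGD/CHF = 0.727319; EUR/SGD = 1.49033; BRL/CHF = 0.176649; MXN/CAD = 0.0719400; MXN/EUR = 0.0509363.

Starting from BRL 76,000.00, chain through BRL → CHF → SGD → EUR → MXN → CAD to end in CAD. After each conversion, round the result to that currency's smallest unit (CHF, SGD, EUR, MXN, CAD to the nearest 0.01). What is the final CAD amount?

CAD 17,492.84

BRL 76,000.00 × 0.176649 = CHF 13,425.32
CHF 13,425.32 ÷ 0.727319 = SGD 18,458.64
SGD 18,458.64 ÷ 1.49033 = EUR 12,385.61
EUR 12,385.61 ÷ 0.0509363 = MXN 243,158.81
MXN 243,158.81 × 0.0719400 = CAD 17,492.84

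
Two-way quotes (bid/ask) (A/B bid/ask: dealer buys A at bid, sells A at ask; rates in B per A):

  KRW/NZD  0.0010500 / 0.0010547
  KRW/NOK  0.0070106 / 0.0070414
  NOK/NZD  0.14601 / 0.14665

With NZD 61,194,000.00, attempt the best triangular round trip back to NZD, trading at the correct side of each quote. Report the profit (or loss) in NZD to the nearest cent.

Best loop NZD → NOK → KRW → NZD:
NZD 61,194,000.00 ÷ 0.14665 (buy NOK at ask) = NOK 417,279,236.28
NOK 417,279,236.28 ÷ 0.0070414 (buy KRW at ask) = KRW 59,260,833,964
KRW 59,260,833,964 × 0.0010500 (sell KRW at bid) = NZD 62,223,875.66

Net profit: NZD 1,029,875.66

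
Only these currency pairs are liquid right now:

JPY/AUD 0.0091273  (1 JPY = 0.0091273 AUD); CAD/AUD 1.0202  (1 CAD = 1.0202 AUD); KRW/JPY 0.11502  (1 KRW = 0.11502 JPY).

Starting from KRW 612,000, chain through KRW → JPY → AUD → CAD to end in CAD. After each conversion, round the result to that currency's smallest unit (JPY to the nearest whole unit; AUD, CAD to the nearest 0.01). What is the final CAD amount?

KRW 612,000 × 0.11502 = JPY 70,392
JPY 70,392 × 0.0091273 = AUD 642.49
AUD 642.49 ÷ 1.0202 = CAD 629.77

CAD 629.77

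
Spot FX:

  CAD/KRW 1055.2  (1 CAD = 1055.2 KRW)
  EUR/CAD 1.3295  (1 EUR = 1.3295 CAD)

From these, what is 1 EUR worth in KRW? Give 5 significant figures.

EUR/KRW = 1402.9

1 EUR × 1.3295 = 1.3295 CAD
1.3295 CAD × 1055.2 = 1402.89 KRW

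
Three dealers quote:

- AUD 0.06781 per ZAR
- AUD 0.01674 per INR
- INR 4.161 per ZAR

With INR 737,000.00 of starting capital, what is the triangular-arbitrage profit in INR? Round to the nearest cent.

Profitable loop is INR → AUD → ZAR → INR:
INR 737,000.00 × 0.01674 = AUD 12,337.38
AUD 12,337.38 ÷ 0.06781 = ZAR 181,940.42
ZAR 181,940.42 × 4.161 = INR 757,054.09
Profit = INR 757,054.09 − INR 737,000.00

Profit: INR 20,054.09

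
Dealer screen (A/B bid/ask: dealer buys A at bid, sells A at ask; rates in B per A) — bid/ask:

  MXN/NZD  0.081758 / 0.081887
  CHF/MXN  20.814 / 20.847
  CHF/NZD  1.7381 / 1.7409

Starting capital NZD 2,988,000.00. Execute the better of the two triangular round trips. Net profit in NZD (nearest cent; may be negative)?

Best loop NZD → MXN → CHF → NZD:
NZD 2,988,000.00 ÷ 0.081887 (buy MXN at ask) = MXN 36,489,308.44
MXN 36,489,308.44 ÷ 20.847 (buy CHF at ask) = CHF 1,750,338.58
CHF 1,750,338.58 × 1.7381 (sell CHF at bid) = NZD 3,042,263.49

Net profit: NZD 54,263.49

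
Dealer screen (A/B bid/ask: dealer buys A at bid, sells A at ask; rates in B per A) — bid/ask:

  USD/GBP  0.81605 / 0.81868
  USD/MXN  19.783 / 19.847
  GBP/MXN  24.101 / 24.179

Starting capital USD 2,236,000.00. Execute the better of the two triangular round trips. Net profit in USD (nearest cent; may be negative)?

Net result: USD -1,340.11 (no profitable arbitrage after spreads)

Best loop USD → MXN → GBP → USD:
USD 2,236,000.00 × 19.783 (sell USD at bid) = MXN 44,234,788.00
MXN 44,234,788.00 ÷ 24.179 (buy GBP at ask) = GBP 1,829,471.36
GBP 1,829,471.36 ÷ 0.81868 (buy USD at ask) = USD 2,234,659.89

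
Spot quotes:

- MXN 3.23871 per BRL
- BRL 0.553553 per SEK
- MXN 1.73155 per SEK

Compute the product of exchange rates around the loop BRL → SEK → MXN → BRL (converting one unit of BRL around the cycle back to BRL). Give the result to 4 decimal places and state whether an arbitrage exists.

Around BRL → SEK → MXN → BRL: 1 ÷ 0.553553 × 1.73155 ÷ 3.23871 = 0.965837
Product < 1; profitable direction is BRL → MXN → SEK → BRL.

0.9658 (arbitrage exists)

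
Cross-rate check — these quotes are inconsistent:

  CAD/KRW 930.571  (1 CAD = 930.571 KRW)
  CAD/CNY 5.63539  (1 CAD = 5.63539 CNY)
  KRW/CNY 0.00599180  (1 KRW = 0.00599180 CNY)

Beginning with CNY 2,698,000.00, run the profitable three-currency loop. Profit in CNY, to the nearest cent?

Profitable loop is CNY → KRW → CAD → CNY:
CNY 2,698,000.00 ÷ 0.00599180 = KRW 450,282,052
KRW 450,282,052 ÷ 930.571 = CAD 483,877.16
CAD 483,877.16 × 5.63539 = CNY 2,726,836.51
Profit = CNY 2,726,836.51 − CNY 2,698,000.00

Profit: CNY 28,836.51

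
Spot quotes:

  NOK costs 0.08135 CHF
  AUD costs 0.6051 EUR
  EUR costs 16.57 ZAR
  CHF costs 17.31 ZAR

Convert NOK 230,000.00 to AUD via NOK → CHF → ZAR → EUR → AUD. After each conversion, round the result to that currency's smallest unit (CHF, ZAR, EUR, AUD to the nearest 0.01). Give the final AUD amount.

AUD 32,302.25

NOK 230,000.00 × 0.08135 = CHF 18,710.50
CHF 18,710.50 × 17.31 = ZAR 323,878.76
ZAR 323,878.76 ÷ 16.57 = EUR 19,546.09
EUR 19,546.09 ÷ 0.6051 = AUD 32,302.25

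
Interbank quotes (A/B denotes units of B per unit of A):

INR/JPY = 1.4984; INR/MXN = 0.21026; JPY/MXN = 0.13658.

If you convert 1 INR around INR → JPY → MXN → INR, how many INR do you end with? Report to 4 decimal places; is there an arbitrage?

0.9733 (arbitrage exists)

Around INR → JPY → MXN → INR: 1 × 1.4984 × 0.13658 ÷ 0.21026 = 0.973326
Product < 1; profitable direction is INR → MXN → JPY → INR.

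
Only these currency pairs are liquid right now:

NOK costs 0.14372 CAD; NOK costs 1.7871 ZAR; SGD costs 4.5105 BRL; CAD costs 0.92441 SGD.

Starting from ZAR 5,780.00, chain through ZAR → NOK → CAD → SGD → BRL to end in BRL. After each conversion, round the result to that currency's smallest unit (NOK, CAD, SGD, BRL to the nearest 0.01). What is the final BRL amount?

BRL 1,938.12

ZAR 5,780.00 ÷ 1.7871 = NOK 3,234.29
NOK 3,234.29 × 0.14372 = CAD 464.83
CAD 464.83 × 0.92441 = SGD 429.69
SGD 429.69 × 4.5105 = BRL 1,938.12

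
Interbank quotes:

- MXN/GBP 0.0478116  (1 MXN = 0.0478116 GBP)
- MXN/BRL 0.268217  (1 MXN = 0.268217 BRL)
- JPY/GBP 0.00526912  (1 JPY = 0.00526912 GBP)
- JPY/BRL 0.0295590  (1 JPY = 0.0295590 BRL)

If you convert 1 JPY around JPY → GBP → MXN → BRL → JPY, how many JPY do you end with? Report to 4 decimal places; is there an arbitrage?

1.0000 (no arbitrage)

Around JPY → GBP → MXN → BRL → JPY: 1 × 0.00526912 ÷ 0.0478116 × 0.268217 ÷ 0.0295590 = 1.000003
Product ≈ 1 (deviation 0.000%, within rounding noise).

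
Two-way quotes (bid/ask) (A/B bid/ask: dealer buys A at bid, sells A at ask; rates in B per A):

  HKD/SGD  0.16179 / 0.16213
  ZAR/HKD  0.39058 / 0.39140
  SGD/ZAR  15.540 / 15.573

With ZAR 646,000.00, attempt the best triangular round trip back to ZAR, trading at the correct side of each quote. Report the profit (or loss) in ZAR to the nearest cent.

Best loop ZAR → SGD → HKD → ZAR:
ZAR 646,000.00 ÷ 15.573 (buy SGD at ask) = SGD 41,482.05
SGD 41,482.05 ÷ 0.16213 (buy HKD at ask) = HKD 255,856.73
HKD 255,856.73 ÷ 0.39140 (buy ZAR at ask) = ZAR 653,696.31

Net profit: ZAR 7,696.31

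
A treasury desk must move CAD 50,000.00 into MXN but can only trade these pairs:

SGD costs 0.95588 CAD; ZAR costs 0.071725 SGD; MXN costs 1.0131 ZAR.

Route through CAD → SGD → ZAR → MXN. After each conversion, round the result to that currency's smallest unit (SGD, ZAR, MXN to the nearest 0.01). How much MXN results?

MXN 719,852.89

CAD 50,000.00 ÷ 0.95588 = SGD 52,307.82
SGD 52,307.82 ÷ 0.071725 = ZAR 729,282.96
ZAR 729,282.96 ÷ 1.0131 = MXN 719,852.89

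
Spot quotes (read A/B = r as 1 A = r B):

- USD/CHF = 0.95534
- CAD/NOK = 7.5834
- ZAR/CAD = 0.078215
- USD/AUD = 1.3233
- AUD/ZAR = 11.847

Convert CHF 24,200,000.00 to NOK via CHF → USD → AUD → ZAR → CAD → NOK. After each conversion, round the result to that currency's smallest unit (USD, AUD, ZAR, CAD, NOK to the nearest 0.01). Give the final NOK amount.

CHF 24,200,000.00 ÷ 0.95534 = USD 25,331,295.66
USD 25,331,295.66 × 1.3233 = AUD 33,520,903.55
AUD 33,520,903.55 × 11.847 = ZAR 397,122,144.36
ZAR 397,122,144.36 × 0.078215 = CAD 31,060,908.52
CAD 31,060,908.52 × 7.5834 = NOK 235,547,293.67

NOK 235,547,293.67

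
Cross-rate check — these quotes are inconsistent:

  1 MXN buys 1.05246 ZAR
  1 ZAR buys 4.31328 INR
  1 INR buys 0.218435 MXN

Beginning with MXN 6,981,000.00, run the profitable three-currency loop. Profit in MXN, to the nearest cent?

Profitable loop is MXN → INR → ZAR → MXN:
MXN 6,981,000.00 ÷ 0.218435 = INR 31,959,164.05
INR 31,959,164.05 ÷ 4.31328 = ZAR 7,409,480.50
ZAR 7,409,480.50 ÷ 1.05246 = MXN 7,040,154.02
Profit = MXN 7,040,154.02 − MXN 6,981,000.00

Profit: MXN 59,154.02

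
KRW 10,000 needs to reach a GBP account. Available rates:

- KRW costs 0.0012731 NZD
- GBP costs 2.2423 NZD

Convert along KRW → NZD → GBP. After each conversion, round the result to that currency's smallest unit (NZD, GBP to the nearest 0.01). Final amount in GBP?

GBP 5.68

KRW 10,000 × 0.0012731 = NZD 12.73
NZD 12.73 ÷ 2.2423 = GBP 5.68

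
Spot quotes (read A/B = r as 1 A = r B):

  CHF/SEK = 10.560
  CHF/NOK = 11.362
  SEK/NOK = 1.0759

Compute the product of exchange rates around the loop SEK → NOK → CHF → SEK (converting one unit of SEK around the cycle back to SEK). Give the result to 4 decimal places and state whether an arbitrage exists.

Around SEK → NOK → CHF → SEK: 1 × 1.0759 ÷ 11.362 × 10.560 = 0.999956
Product ≈ 1 (deviation 0.004%, within rounding noise).

1.0000 (no arbitrage)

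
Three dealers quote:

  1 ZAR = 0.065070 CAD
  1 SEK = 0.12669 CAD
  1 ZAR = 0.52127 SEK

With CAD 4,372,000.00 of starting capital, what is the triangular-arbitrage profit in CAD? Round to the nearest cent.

Profitable loop is CAD → ZAR → SEK → CAD:
CAD 4,372,000.00 ÷ 0.065070 = ZAR 67,189,180.88
ZAR 67,189,180.88 × 0.52127 = SEK 35,023,704.32
SEK 35,023,704.32 × 0.12669 = CAD 4,437,153.10
Profit = CAD 4,437,153.10 − CAD 4,372,000.00

Profit: CAD 65,153.10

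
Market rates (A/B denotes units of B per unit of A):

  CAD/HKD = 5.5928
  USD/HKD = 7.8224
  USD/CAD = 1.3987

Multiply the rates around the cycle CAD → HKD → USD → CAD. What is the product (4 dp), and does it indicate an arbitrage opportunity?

Around CAD → HKD → USD → CAD: 1 × 5.5928 ÷ 7.8224 × 1.3987 = 1.000032
Product ≈ 1 (deviation 0.003%, within rounding noise).

1.0000 (no arbitrage)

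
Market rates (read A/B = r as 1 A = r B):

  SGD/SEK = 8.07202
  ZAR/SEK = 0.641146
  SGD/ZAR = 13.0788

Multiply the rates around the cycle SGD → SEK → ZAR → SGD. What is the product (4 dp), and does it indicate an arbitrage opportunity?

Around SGD → SEK → ZAR → SGD: 1 × 8.07202 ÷ 0.641146 ÷ 13.0788 = 0.962626
Product < 1; profitable direction is SGD → ZAR → SEK → SGD.

0.9626 (arbitrage exists)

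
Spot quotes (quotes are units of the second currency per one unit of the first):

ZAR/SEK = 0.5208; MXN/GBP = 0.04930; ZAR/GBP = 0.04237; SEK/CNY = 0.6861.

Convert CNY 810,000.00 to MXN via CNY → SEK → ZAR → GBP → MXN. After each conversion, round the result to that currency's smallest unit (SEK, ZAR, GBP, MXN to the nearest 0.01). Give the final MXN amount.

CNY 810,000.00 ÷ 0.6861 = SEK 1,180,585.92
SEK 1,180,585.92 ÷ 0.5208 = ZAR 2,266,870.05
ZAR 2,266,870.05 × 0.04237 = GBP 96,047.28
GBP 96,047.28 ÷ 0.04930 = MXN 1,948,220.69

MXN 1,948,220.69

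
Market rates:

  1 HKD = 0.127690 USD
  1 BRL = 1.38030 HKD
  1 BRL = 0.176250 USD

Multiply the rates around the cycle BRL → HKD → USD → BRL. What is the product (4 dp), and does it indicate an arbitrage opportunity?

1.0000 (no arbitrage)

Around BRL → HKD → USD → BRL: 1 × 1.38030 × 0.127690 ÷ 0.176250 = 1.000003
Product ≈ 1 (deviation 0.000%, within rounding noise).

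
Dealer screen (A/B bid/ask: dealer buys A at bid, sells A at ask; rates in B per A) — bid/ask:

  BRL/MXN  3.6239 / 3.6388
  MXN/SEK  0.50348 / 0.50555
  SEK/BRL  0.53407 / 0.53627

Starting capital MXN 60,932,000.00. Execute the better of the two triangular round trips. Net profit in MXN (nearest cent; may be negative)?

Best loop MXN → BRL → SEK → MXN:
MXN 60,932,000.00 ÷ 3.6388 (buy BRL at ask) = BRL 16,745,080.80
BRL 16,745,080.80 ÷ 0.53627 (buy SEK at ask) = SEK 31,225,093.32
SEK 31,225,093.32 ÷ 0.50555 (buy MXN at ask) = MXN 61,764,599.59

Net profit: MXN 832,599.59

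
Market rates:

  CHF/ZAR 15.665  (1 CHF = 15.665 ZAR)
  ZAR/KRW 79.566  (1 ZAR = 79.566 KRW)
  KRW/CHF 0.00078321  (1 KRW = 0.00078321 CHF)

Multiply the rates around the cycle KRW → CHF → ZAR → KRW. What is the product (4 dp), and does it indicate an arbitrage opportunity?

0.9762 (arbitrage exists)

Around KRW → CHF → ZAR → KRW: 1 × 0.00078321 × 15.665 × 79.566 = 0.976194
Product < 1; profitable direction is KRW → ZAR → CHF → KRW.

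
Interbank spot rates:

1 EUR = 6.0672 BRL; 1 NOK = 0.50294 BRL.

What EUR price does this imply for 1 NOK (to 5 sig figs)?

1 NOK × 0.50294 = 0.50294 BRL
0.50294 BRL ÷ 6.0672 = 0.0828949 EUR

NOK/EUR = 0.082895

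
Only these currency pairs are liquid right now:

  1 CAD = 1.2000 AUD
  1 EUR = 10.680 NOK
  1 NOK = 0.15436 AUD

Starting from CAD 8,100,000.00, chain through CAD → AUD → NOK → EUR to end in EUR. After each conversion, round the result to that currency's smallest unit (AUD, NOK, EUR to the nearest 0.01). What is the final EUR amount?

EUR 5,896,037.57

CAD 8,100,000.00 × 1.2000 = AUD 9,720,000.00
AUD 9,720,000.00 ÷ 0.15436 = NOK 62,969,681.26
NOK 62,969,681.26 ÷ 10.680 = EUR 5,896,037.57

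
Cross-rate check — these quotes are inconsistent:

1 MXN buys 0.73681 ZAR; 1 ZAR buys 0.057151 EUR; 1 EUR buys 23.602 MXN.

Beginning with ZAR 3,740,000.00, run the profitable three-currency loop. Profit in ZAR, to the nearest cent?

Profitable loop is ZAR → MXN → EUR → ZAR:
ZAR 3,740,000.00 ÷ 0.73681 = MXN 5,075,935.45
MXN 5,075,935.45 ÷ 23.602 = EUR 215,063.78
EUR 215,063.78 ÷ 0.057151 = ZAR 3,763,080.00
Profit = ZAR 3,763,080.00 − ZAR 3,740,000.00

Profit: ZAR 23,080.00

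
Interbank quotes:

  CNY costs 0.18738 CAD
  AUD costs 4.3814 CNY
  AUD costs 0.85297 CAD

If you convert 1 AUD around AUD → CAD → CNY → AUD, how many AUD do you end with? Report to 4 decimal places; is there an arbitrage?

Around AUD → CAD → CNY → AUD: 1 × 0.85297 ÷ 0.18738 ÷ 4.3814 = 1.038957
Product > 1; profitable direction is AUD → CAD → CNY → AUD.

1.0390 (arbitrage exists)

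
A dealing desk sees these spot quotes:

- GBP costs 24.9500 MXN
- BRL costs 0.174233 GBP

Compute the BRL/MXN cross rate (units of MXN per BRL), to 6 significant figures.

BRL/MXN = 4.34711

1 BRL × 0.174233 = 0.174233 GBP
0.174233 GBP × 24.9500 = 4.34711 MXN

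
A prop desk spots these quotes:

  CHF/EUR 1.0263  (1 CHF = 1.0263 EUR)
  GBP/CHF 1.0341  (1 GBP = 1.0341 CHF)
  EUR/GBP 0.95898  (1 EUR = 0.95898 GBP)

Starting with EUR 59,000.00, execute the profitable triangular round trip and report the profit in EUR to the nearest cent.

Profitable loop is EUR → GBP → CHF → EUR:
EUR 59,000.00 × 0.95898 = GBP 56,579.82
GBP 56,579.82 × 1.0341 = CHF 58,509.19
CHF 58,509.19 × 1.0263 = EUR 60,047.98
Profit = EUR 60,047.98 − EUR 59,000.00

Profit: EUR 1,047.98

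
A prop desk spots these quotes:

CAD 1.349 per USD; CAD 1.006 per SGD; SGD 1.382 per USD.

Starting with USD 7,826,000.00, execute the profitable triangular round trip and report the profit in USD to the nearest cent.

Profitable loop is USD → SGD → CAD → USD:
USD 7,826,000.00 × 1.382 = SGD 10,815,532.00
SGD 10,815,532.00 × 1.006 = CAD 10,880,425.19
CAD 10,880,425.19 ÷ 1.349 = USD 8,065,548.70
Profit = USD 8,065,548.70 − USD 7,826,000.00

Profit: USD 239,548.70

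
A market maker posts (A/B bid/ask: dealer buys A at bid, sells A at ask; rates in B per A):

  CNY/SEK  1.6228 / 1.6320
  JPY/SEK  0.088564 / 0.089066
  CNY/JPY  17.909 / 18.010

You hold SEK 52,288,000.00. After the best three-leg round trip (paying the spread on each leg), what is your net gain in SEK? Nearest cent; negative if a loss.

Best loop SEK → JPY → CNY → SEK:
SEK 52,288,000.00 ÷ 0.089066 (buy JPY at ask) = JPY 587,070,263
JPY 587,070,263 ÷ 18.010 (buy CNY at ask) = CNY 32,596,905.19
CNY 32,596,905.19 × 1.6228 (sell CNY at bid) = SEK 52,898,257.75

Net profit: SEK 610,257.75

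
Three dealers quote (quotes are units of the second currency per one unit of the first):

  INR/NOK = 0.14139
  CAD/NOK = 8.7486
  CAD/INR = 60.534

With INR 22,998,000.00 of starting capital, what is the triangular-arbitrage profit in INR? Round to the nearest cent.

Profit: INR 509,722.92

Profitable loop is INR → CAD → NOK → INR:
INR 22,998,000.00 ÷ 60.534 = CAD 379,918.72
CAD 379,918.72 × 8.7486 = NOK 3,323,756.94
NOK 3,323,756.94 ÷ 0.14139 = INR 23,507,722.92
Profit = INR 23,507,722.92 − INR 22,998,000.00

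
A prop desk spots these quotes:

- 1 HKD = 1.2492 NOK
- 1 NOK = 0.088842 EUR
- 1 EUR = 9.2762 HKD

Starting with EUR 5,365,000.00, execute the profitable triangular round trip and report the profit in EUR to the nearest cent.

Profitable loop is EUR → HKD → NOK → EUR:
EUR 5,365,000.00 × 9.2762 = HKD 49,766,813.00
HKD 49,766,813.00 × 1.2492 = NOK 62,168,702.80
NOK 62,168,702.80 × 0.088842 = EUR 5,523,191.89
Profit = EUR 5,523,191.89 − EUR 5,365,000.00

Profit: EUR 158,191.89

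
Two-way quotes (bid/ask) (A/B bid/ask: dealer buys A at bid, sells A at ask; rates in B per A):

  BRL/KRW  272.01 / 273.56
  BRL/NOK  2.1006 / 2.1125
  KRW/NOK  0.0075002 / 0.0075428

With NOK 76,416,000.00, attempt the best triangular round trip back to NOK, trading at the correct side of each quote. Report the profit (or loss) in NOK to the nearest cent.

Net profit: NOK 1,377,350.11

Best loop NOK → KRW → BRL → NOK:
NOK 76,416,000.00 ÷ 0.0075428 (buy KRW at ask) = KRW 10,130,985,841
KRW 10,130,985,841 ÷ 273.56 (buy BRL at ask) = BRL 37,033,871.33
BRL 37,033,871.33 × 2.1006 (sell BRL at bid) = NOK 77,793,350.11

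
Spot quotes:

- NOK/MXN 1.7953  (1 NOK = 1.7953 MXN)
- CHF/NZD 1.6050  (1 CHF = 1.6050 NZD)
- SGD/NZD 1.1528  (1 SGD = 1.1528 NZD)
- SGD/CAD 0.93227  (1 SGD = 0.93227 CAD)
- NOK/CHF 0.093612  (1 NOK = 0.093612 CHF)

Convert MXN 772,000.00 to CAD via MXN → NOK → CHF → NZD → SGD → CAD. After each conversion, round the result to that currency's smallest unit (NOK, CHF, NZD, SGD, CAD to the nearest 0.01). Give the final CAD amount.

CAD 52,248.60

MXN 772,000.00 ÷ 1.7953 = NOK 430,011.70
NOK 430,011.70 × 0.093612 = CHF 40,254.26
CHF 40,254.26 × 1.6050 = NZD 64,608.09
NZD 64,608.09 ÷ 1.1528 = SGD 56,044.49
SGD 56,044.49 × 0.93227 = CAD 52,248.60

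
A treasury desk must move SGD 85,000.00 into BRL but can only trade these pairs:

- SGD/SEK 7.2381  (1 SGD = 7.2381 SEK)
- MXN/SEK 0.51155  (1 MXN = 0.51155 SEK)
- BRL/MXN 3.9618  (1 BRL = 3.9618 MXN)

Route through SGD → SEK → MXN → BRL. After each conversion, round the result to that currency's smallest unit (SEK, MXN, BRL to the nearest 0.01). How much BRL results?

SGD 85,000.00 × 7.2381 = SEK 615,238.50
SEK 615,238.50 ÷ 0.51155 = MXN 1,202,694.75
MXN 1,202,694.75 ÷ 3.9618 = BRL 303,572.81

BRL 303,572.81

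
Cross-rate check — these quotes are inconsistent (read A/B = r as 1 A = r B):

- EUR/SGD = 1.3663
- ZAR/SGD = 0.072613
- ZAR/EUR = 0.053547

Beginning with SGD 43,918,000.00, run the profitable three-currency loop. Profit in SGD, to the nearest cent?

Profit: SGD 331,603.85

Profitable loop is SGD → ZAR → EUR → SGD:
SGD 43,918,000.00 ÷ 0.072613 = ZAR 604,822,827.87
ZAR 604,822,827.87 × 0.053547 = EUR 32,386,447.96
EUR 32,386,447.96 × 1.3663 = SGD 44,249,603.85
Profit = SGD 44,249,603.85 − SGD 43,918,000.00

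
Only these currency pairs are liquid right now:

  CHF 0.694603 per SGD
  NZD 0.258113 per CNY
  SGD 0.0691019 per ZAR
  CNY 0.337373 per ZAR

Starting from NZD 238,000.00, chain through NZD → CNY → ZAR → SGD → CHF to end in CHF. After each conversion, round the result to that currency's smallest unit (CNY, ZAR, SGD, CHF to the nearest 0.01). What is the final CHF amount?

NZD 238,000.00 ÷ 0.258113 = CNY 922,076.76
CNY 922,076.76 ÷ 0.337373 = ZAR 2,733,107.75
ZAR 2,733,107.75 × 0.0691019 = SGD 188,862.94
SGD 188,862.94 × 0.694603 = CHF 131,184.76

CHF 131,184.76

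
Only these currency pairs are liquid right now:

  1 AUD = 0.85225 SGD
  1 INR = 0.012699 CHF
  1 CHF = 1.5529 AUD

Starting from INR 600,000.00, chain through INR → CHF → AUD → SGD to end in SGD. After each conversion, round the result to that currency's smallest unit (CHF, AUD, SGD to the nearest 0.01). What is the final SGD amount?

SGD 10,083.97

INR 600,000.00 × 0.012699 = CHF 7,619.40
CHF 7,619.40 × 1.5529 = AUD 11,832.17
AUD 11,832.17 × 0.85225 = SGD 10,083.97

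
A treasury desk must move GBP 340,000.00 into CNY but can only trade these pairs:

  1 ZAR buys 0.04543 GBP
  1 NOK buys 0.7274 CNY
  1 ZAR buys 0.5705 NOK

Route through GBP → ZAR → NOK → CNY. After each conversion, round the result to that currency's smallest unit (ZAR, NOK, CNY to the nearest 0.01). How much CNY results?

GBP 340,000.00 ÷ 0.04543 = ZAR 7,484,041.38
ZAR 7,484,041.38 × 0.5705 = NOK 4,269,645.61
NOK 4,269,645.61 × 0.7274 = CNY 3,105,740.22

CNY 3,105,740.22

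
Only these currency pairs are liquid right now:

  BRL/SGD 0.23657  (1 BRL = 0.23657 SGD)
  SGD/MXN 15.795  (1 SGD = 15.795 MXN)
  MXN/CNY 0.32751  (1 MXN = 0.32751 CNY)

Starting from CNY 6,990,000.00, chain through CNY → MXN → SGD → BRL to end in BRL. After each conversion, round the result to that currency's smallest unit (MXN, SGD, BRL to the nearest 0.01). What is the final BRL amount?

CNY 6,990,000.00 ÷ 0.32751 = MXN 21,342,859.76
MXN 21,342,859.76 ÷ 15.795 = SGD 1,351,241.52
SGD 1,351,241.52 ÷ 0.23657 = BRL 5,711,804.20

BRL 5,711,804.20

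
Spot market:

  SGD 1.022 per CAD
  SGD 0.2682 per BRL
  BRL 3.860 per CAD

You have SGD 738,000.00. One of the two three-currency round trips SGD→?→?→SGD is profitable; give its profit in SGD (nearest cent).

Profitable loop is SGD → CAD → BRL → SGD:
SGD 738,000.00 ÷ 1.022 = CAD 722,113.50
CAD 722,113.50 × 3.860 = BRL 2,787,358.12
BRL 2,787,358.12 × 0.2682 = SGD 747,569.45
Profit = SGD 747,569.45 − SGD 738,000.00

Profit: SGD 9,569.45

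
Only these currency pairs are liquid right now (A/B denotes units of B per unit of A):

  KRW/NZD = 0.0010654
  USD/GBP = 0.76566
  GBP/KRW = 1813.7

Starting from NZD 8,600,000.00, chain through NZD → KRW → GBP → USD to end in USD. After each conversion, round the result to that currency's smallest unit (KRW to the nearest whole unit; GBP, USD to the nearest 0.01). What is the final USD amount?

USD 5,812,786.16

NZD 8,600,000.00 ÷ 0.0010654 = KRW 8,072,085,602
KRW 8,072,085,602 ÷ 1813.7 = GBP 4,450,617.85
GBP 4,450,617.85 ÷ 0.76566 = USD 5,812,786.16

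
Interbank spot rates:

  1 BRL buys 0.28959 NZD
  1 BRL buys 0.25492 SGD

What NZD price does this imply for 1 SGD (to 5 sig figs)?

1 SGD ÷ 0.25492 = 3.9228 BRL
3.9228 BRL × 0.28959 = 1.136 NZD

SGD/NZD = 1.1360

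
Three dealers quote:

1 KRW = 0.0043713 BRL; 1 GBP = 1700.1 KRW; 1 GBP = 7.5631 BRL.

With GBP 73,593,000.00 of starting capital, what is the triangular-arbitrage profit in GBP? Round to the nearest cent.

Profitable loop is GBP → BRL → KRW → GBP:
GBP 73,593,000.00 × 7.5631 = BRL 556,591,218.30
BRL 556,591,218.30 ÷ 0.0043713 = KRW 127,328,533,457
KRW 127,328,533,457 ÷ 1700.1 = GBP 74,894,731.76
Profit = GBP 74,894,731.76 − GBP 73,593,000.00

Profit: GBP 1,301,731.76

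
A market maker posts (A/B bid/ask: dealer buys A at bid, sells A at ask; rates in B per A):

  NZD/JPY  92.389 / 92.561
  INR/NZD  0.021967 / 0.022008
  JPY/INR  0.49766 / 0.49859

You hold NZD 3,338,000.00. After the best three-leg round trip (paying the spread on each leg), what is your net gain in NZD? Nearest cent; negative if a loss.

Best loop NZD → JPY → INR → NZD:
NZD 3,338,000.00 × 92.389 (sell NZD at bid) = JPY 308,394,482
JPY 308,394,482 × 0.49766 (sell JPY at bid) = INR 153,475,597.91
INR 153,475,597.91 × 0.021967 (sell INR at bid) = NZD 3,371,398.46

Net profit: NZD 33,398.46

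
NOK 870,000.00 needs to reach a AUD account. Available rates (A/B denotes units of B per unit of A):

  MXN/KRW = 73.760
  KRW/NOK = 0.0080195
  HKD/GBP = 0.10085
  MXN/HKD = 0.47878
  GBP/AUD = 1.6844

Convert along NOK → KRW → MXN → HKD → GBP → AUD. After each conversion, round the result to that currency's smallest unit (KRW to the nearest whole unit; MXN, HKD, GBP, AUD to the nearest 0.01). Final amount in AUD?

NOK 870,000.00 ÷ 0.0080195 = KRW 108,485,566
KRW 108,485,566 ÷ 73.760 = MXN 1,470,791.30
MXN 1,470,791.30 × 0.47878 = HKD 704,185.46
HKD 704,185.46 × 0.10085 = GBP 71,017.10
GBP 71,017.10 × 1.6844 = AUD 119,621.20

AUD 119,621.20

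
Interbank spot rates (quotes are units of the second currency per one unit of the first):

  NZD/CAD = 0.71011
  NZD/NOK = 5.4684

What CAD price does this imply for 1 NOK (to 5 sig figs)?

1 NOK ÷ 5.4684 = 0.182869 NZD
0.182869 NZD × 0.71011 = 0.129857 CAD

NOK/CAD = 0.12986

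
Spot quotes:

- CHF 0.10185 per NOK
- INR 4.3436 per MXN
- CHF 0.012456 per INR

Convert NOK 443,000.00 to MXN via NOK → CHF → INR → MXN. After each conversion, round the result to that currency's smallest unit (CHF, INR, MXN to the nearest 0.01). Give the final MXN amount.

NOK 443,000.00 × 0.10185 = CHF 45,119.55
CHF 45,119.55 ÷ 0.012456 = INR 3,622,314.55
INR 3,622,314.55 ÷ 4.3436 = MXN 833,942.94

MXN 833,942.94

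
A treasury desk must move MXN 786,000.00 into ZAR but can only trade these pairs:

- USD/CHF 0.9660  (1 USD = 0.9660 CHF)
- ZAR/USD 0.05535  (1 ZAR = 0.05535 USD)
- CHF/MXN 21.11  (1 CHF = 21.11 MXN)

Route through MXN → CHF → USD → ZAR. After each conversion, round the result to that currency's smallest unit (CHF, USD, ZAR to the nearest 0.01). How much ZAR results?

ZAR 696,369.29

MXN 786,000.00 ÷ 21.11 = CHF 37,233.54
CHF 37,233.54 ÷ 0.9660 = USD 38,544.04
USD 38,544.04 ÷ 0.05535 = ZAR 696,369.29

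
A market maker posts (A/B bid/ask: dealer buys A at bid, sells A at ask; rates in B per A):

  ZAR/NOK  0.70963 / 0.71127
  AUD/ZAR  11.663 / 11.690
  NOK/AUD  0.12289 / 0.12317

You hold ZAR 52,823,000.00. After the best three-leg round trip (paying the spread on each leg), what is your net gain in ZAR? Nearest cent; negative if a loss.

Net profit: ZAR 902,671.18

Best loop ZAR → NOK → AUD → ZAR:
ZAR 52,823,000.00 × 0.70963 (sell ZAR at bid) = NOK 37,484,785.49
NOK 37,484,785.49 × 0.12289 (sell NOK at bid) = AUD 4,606,505.29
AUD 4,606,505.29 × 11.663 (sell AUD at bid) = ZAR 53,725,671.18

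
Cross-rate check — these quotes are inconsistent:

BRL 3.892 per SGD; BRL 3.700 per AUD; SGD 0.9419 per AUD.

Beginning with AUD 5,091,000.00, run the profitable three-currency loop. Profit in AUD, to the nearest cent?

Profit: AUD 47,391.52

Profitable loop is AUD → BRL → SGD → AUD:
AUD 5,091,000.00 × 3.700 = BRL 18,836,700.00
BRL 18,836,700.00 ÷ 3.892 = SGD 4,839,850.98
SGD 4,839,850.98 ÷ 0.9419 = AUD 5,138,391.52
Profit = AUD 5,138,391.52 − AUD 5,091,000.00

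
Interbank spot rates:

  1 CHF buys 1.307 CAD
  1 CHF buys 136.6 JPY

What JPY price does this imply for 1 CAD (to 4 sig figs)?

CAD/JPY = 104.5

1 CAD ÷ 1.307 = 0.765111 CHF
0.765111 CHF × 136.6 = 104.514 JPY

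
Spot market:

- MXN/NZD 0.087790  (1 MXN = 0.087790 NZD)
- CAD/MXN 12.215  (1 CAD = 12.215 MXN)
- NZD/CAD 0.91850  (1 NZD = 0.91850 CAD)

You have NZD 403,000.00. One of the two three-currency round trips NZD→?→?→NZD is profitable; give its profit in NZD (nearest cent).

Profit: NZD 6,154.53

Profitable loop is NZD → MXN → CAD → NZD:
NZD 403,000.00 ÷ 0.087790 = MXN 4,590,500.06
MXN 4,590,500.06 ÷ 12.215 = CAD 375,808.44
CAD 375,808.44 ÷ 0.91850 = NZD 409,154.53
Profit = NZD 409,154.53 − NZD 403,000.00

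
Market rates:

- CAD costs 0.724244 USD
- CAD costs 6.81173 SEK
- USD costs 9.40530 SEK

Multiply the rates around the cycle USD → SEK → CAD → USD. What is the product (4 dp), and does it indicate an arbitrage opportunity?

Around USD → SEK → CAD → USD: 1 × 9.40530 ÷ 6.81173 × 0.724244 = 1.000000
Product ≈ 1 (deviation 0.000%, within rounding noise).

1.0000 (no arbitrage)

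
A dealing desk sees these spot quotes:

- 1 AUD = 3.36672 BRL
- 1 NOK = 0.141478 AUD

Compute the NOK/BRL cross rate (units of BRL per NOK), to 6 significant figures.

NOK/BRL = 0.476317

1 NOK × 0.141478 = 0.141478 AUD
0.141478 AUD × 3.36672 = 0.476317 BRL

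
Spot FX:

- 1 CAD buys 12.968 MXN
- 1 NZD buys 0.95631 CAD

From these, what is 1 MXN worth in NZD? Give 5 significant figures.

MXN/NZD = 0.080636

1 MXN ÷ 12.968 = 0.0771129 CAD
0.0771129 CAD ÷ 0.95631 = 0.0806359 NZD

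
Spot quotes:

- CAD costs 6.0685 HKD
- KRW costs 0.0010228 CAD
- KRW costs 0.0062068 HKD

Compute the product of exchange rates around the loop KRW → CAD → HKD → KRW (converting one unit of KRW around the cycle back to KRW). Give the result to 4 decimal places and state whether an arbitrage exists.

Around KRW → CAD → HKD → KRW: 1 × 0.0010228 × 6.0685 ÷ 0.0062068 = 1.000010
Product ≈ 1 (deviation 0.001%, within rounding noise).

1.0000 (no arbitrage)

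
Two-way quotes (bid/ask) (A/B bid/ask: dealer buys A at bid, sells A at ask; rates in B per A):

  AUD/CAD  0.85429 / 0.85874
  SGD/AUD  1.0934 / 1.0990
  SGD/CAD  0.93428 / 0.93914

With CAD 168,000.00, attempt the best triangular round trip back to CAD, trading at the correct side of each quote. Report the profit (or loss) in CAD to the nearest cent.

Net result: CAD -905.05 (no profitable arbitrage after spreads)

Best loop CAD → SGD → AUD → CAD:
CAD 168,000.00 ÷ 0.93914 (buy SGD at ask) = SGD 178,887.07
SGD 178,887.07 × 1.0934 (sell SGD at bid) = AUD 195,595.12
AUD 195,595.12 × 0.85429 (sell AUD at bid) = CAD 167,094.95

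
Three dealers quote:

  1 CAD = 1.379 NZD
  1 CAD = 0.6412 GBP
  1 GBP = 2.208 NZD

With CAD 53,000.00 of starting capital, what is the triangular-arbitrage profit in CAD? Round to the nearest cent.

Profit: CAD 1,413.19

Profitable loop is CAD → GBP → NZD → CAD:
CAD 53,000.00 × 0.6412 = GBP 33,983.60
GBP 33,983.60 × 2.208 = NZD 75,035.79
NZD 75,035.79 ÷ 1.379 = CAD 54,413.19
Profit = CAD 54,413.19 − CAD 53,000.00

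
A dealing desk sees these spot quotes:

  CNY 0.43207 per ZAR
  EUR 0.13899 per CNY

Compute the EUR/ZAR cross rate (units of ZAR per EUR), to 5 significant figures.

1 EUR ÷ 0.13899 = 7.19476 CNY
7.19476 CNY ÷ 0.43207 = 16.6518 ZAR

EUR/ZAR = 16.652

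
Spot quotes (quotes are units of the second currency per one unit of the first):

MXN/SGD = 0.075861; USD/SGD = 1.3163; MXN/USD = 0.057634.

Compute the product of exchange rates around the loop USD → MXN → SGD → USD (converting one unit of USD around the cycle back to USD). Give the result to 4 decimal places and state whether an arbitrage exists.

1.0000 (no arbitrage)

Around USD → MXN → SGD → USD: 1 ÷ 0.057634 × 0.075861 ÷ 1.3163 = 0.999965
Product ≈ 1 (deviation 0.003%, within rounding noise).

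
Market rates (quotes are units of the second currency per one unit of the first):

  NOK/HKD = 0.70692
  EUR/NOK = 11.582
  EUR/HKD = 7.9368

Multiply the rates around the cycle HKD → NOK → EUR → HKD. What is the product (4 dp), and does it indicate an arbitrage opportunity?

Around HKD → NOK → EUR → HKD: 1 ÷ 0.70692 ÷ 11.582 × 7.9368 = 0.969375
Product < 1; profitable direction is HKD → EUR → NOK → HKD.

0.9694 (arbitrage exists)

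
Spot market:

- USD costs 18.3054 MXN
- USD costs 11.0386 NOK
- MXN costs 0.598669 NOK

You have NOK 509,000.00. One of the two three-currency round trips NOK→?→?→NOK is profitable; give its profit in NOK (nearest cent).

Profit: NOK 3,702.91

Profitable loop is NOK → MXN → USD → NOK:
NOK 509,000.00 ÷ 0.598669 = MXN 850,219.40
MXN 850,219.40 ÷ 18.3054 = USD 46,446.37
USD 46,446.37 × 11.0386 = NOK 512,702.91
Profit = NOK 512,702.91 − NOK 509,000.00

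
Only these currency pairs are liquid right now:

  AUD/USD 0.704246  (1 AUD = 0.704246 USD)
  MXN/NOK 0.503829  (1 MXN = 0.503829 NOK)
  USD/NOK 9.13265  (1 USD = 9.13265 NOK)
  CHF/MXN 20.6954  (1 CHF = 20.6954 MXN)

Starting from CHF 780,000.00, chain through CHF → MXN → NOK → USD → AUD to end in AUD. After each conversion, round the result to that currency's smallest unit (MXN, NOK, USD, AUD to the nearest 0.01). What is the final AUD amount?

CHF 780,000.00 × 20.6954 = MXN 16,142,412.00
MXN 16,142,412.00 × 0.503829 = NOK 8,133,015.30
NOK 8,133,015.30 ÷ 9.13265 = USD 890,542.76
USD 890,542.76 ÷ 0.704246 = AUD 1,264,533.64

AUD 1,264,533.64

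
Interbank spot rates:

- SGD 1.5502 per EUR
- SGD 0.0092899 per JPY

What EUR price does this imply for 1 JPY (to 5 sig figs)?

1 JPY × 0.0092899 = 0.0092899 SGD
0.0092899 SGD ÷ 1.5502 = 0.00599271 EUR

JPY/EUR = 0.0059927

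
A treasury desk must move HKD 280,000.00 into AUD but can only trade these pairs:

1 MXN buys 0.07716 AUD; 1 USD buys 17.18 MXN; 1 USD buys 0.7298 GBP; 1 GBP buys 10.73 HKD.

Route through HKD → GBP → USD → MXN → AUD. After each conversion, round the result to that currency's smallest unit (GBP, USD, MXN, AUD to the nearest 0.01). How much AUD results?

AUD 47,399.06

HKD 280,000.00 ÷ 10.73 = GBP 26,095.06
GBP 26,095.06 ÷ 0.7298 = USD 35,756.45
USD 35,756.45 × 17.18 = MXN 614,295.81
MXN 614,295.81 × 0.07716 = AUD 47,399.06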